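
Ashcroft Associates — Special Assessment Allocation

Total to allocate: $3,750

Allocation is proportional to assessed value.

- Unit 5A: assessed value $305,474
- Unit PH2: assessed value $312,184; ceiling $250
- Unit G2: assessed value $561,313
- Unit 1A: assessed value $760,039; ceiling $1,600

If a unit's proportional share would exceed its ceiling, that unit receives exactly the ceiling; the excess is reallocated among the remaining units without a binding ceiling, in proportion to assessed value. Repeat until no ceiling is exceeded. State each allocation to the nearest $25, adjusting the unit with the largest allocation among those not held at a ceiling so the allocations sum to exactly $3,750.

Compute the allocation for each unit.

Unit 5A: $675; Unit PH2: $250; Unit G2: $1,225; Unit 1A: $1,600

Total assessed value = 1,939,010.
Proportional shares (ignoring caps): Unit 5A 590.78; Unit PH2 603.76; Unit G2 1,085.57; Unit 1A 1,469.90.
Held at cap: Unit PH2 ($250); balance $3,500 reallocated over remaining assessed value 1,626,826.
Held at cap: Unit 1A ($1,600); balance $1,900 reallocated over remaining assessed value 866,787.
Remaining shares: Unit 5A 669.60 → $675; Unit G2 1,230.40 → $1,225.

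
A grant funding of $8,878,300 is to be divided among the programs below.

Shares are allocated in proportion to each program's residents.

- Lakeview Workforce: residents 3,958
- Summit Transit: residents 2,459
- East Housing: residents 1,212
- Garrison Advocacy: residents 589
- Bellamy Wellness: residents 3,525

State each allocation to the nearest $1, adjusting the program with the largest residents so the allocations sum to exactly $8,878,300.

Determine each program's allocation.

Total residents = 11,743.
Pro-rata amounts: Lakeview Workforce 3,958/11,743 × $8,878,300 = 2,992,447.53; Summit Transit 2,459/11,743 × $8,878,300 = 1,859,127.97; East Housing 1,212/11,743 × $8,878,300 = 916,333.10; Garrison Advocacy 589/11,743 × $8,878,300 = 445,313.69; Bellamy Wellness 3,525/11,743 × $8,878,300 = 2,665,077.71.
At nearest $1: Lakeview Workforce $2,992,448; Summit Transit $1,859,128; East Housing $916,333; Garrison Advocacy $445,314; Bellamy Wellness $2,665,078. Sum = $8,878,301.
Difference $8,878,300 − $8,878,301 = −$1 applied to largest residents (Lakeview Workforce): Lakeview Workforce becomes $2,992,447.

Lakeview Workforce: $2,992,447 · Summit Transit: $1,859,128 · East Housing: $916,333 · Garrison Advocacy: $445,314 · Bellamy Wellness: $2,665,078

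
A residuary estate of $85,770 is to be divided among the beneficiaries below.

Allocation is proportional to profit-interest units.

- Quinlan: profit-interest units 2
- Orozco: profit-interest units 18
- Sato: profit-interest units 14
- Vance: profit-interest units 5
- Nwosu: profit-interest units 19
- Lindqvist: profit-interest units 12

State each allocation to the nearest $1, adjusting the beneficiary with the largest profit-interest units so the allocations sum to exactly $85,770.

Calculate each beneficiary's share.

Total profit-interest units = 70.
Pro-rata amounts: Quinlan 2/70 × $85,770 = 2,450.57; Orozco 18/70 × $85,770 = 22,055.14; Sato 14/70 × $85,770 = 17,154.00; Vance 5/70 × $85,770 = 6,126.43; Nwosu 19/70 × $85,770 = 23,280.43; Lindqvist 12/70 × $85,770 = 14,703.43.
After rounding ($1): Quinlan $2,451; Orozco $22,055; Sato $17,154; Vance $6,126; Nwosu $23,280; Lindqvist $14,703. Sum = $85,769.
Difference $85,770 − $85,769 = +$1 applied to largest profit-interest units (Nwosu): Nwosu becomes $23,281.

Quinlan: $2,451; Orozco: $22,055; Sato: $17,154; Vance: $6,126; Nwosu: $23,281; Lindqvist: $14,703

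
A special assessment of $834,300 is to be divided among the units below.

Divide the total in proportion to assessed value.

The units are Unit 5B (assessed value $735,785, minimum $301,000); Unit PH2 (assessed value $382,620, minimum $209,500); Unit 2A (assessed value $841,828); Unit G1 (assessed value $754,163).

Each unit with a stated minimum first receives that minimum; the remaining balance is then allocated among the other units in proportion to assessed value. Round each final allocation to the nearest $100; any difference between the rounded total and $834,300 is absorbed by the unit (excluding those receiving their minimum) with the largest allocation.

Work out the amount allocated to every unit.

Minimums first: Unit 5B $301,000; Unit PH2 $209,500. Balance $323,800.
Balance split over remaining assessed value 1,595,991: Unit 2A 170,792.88 → $170,800; Unit G1 153,007.12 → $153,000.

Unit 5B: $301,000 | Unit PH2: $209,500 | Unit 2A: $170,800 | Unit G1: $153,000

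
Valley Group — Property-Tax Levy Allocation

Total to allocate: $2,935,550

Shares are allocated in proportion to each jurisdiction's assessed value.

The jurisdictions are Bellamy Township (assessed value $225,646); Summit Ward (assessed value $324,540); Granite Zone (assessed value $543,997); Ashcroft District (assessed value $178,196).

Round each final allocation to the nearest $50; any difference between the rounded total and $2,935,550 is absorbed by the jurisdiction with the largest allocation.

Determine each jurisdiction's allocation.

Bellamy Township: $520,600 | Summit Ward: $748,750 | Granite Zone: $1,255,100 | Ashcroft District: $411,100

Sum of assessed value: 1,272,379.
Proportional shares: Bellamy Township 225,646/1,272,379 × $2,935,550 = 520,595.76; Summit Ward 324,540/1,272,379 × $2,935,550 = 748,757.56; Granite Zone 543,997/1,272,379 × $2,935,550 = 1,255,074.47; Ashcroft District 178,196/1,272,379 × $2,935,550 = 411,122.21.
Rounded to nearest $50: Bellamy Township $520,600; Summit Ward $748,750; Granite Zone $1,255,050; Ashcroft District $411,100. Sum = $2,935,500.
Difference $2,935,550 − $2,935,500 = +$50 applied to largest allocation (Granite Zone): Granite Zone becomes $1,255,100.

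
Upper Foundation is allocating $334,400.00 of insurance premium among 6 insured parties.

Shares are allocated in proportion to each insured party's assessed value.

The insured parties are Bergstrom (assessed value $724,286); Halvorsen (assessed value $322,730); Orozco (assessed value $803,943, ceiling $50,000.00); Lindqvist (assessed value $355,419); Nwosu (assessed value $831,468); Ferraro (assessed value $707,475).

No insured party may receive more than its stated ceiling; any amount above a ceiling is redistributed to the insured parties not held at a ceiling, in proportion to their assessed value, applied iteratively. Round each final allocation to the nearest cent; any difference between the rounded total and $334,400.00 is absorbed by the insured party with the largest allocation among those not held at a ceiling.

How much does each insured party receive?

Bergstrom: $70,030.76 | Halvorsen: $31,204.56 | Orozco: $50,000.00 | Lindqvist: $34,365.24 | Nwosu: $80,394.12 | Ferraro: $68,405.32

Combined assessed value = 3,745,321.
Pro-rata shares before constraints: Bergstrom 64,667.6849; Halvorsen 28,814.8631; Orozco 71,779.8392; Lindqvist 31,733.4919; Nwosu 74,237.4016; Ferraro 63,166.7192.
Capped: Orozco ($50,000.00); balance $284,400.00 reallocated over remaining assessed value 2,941,378.
Redistributed shares: Bergstrom 70,030.7605 → $70,030.76; Halvorsen 31,204.5619 → $31,204.56; Lindqvist 34,365.2409 → $34,365.24; Nwosu 80,394.1211 → $80,394.12; Ferraro 68,405.3155 → $68,405.32.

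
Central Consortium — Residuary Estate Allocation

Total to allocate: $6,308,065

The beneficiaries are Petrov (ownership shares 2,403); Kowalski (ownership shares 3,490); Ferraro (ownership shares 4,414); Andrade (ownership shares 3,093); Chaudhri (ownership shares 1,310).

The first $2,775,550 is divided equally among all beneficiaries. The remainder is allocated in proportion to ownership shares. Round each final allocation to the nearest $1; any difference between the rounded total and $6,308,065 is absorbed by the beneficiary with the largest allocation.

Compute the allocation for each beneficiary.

First tranche $2,775,550 split equally: $555,110 each.
Remainder $3,532,515 by ownership shares (total 14,710): Petrov 577,065.503 → $577,066; Kowalski 838,101.79 → $838,102; Ferraro 1,059,994.64 → $1,059,995; Andrade 742,764.71 → $742,765; Chaudhri 314,588.35 → $314,588.
Rounding difference −$1 on remainder applied to Ferraro.
Totals: Petrov $555,110 + $577,066 = $1,132,176; Kowalski $555,110 + $838,102 = $1,393,212; Ferraro $555,110 + $1,059,994 = $1,615,104; Andrade $555,110 + $742,765 = $1,297,875; Chaudhri $555,110 + $314,588 = $869,698.

Petrov: $1,132,176 · Kowalski: $1,393,212 · Ferraro: $1,615,104 · Andrade: $1,297,875 · Chaudhri: $869,698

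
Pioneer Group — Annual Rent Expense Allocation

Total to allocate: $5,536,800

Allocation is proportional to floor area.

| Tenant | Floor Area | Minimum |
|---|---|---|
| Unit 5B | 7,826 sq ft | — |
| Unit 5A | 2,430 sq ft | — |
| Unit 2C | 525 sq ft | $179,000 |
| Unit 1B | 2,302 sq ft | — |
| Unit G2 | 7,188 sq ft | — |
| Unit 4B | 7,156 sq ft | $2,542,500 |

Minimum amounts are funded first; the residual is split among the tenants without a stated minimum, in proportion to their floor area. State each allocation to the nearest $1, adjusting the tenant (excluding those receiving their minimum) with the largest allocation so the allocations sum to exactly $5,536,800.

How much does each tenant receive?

Guaranteed amounts: Unit 2C $179,000; Unit 4B $2,542,500. Remaining pool $2,815,300.
Remaining pool split over remaining floor area 19,746: Unit 5B 1,115,797.52 → $1,115,798; Unit 5A 346,458.98 → $346,459; Unit 1B 328,209.29 → $328,209; Unit G2 1,024,834.21 → $1,024,834.

Unit 5B: $1,115,798 · Unit 5A: $346,459 · Unit 2C: $179,000 · Unit 1B: $328,209 · Unit G2: $1,024,834 · Unit 4B: $2,542,500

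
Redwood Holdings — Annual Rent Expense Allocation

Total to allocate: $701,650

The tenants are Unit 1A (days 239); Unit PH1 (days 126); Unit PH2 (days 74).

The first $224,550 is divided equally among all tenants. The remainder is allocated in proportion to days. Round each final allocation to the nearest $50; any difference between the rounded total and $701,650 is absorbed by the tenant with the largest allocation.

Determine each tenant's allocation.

Unit 1A: $334,600 | Unit PH1: $211,800 | Unit PH2: $155,250

$224,550 shared equally gives $74,850 per tenant.
Remainder $477,100 by days (total 439): Unit 1A 259,742.37 → $259,750; Unit PH1 136,935.31 → $136,950; Unit PH2 80,422.32 → $80,400.
Totals: Unit 1A $74,850 + $259,750 = $334,600; Unit PH1 $74,850 + $136,950 = $211,800; Unit PH2 $74,850 + $80,400 = $155,250.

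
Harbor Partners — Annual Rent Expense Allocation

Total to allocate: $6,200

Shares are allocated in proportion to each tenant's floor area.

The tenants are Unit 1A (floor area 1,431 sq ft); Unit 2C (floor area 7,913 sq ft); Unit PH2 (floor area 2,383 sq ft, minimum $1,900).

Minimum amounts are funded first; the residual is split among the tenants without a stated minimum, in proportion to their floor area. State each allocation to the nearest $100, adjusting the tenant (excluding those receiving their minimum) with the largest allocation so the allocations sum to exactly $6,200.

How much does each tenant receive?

Guaranteed amounts: Unit PH2 $1,900. Balance $4,300.
Balance split over remaining floor area 9,344: Unit 1A 658.53 → $700; Unit 2C 3,641.47 → $3,600.

Unit 1A: $700; Unit 2C: $3,600; Unit PH2: $1,900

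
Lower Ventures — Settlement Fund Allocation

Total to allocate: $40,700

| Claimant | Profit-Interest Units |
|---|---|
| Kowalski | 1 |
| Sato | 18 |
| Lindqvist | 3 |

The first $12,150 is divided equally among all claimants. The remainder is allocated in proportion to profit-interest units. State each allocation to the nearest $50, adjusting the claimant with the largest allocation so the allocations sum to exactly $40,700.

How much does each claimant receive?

$12,150 shared equally gives $4,050 per claimant.
Remainder $28,550 by profit-interest units (total 22): Kowalski 1,297.73 → $1,300; Sato 23,359.09 → $23,350; Lindqvist 3,893.18 → $3,900.
Totals: Kowalski $4,050 + $1,300 = $5,350; Sato $4,050 + $23,350 = $27,400; Lindqvist $4,050 + $3,900 = $7,950.

Kowalski: $5,350 · Sato: $27,400 · Lindqvist: $7,950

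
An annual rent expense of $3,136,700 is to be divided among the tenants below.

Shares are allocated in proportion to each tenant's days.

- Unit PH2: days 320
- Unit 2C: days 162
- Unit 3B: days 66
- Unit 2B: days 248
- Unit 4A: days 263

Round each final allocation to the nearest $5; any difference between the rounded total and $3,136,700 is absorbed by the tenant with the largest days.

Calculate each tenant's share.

Combined days = 1,059.
Pro-rata amounts: Unit PH2 320/1,059 × $3,136,700 = 947,822.47; Unit 2C 162/1,059 × $3,136,700 = 479,835.13; Unit 3B 66/1,059 × $3,136,700 = 195,488.39; Unit 2B 248/1,059 × $3,136,700 = 734,562.42; Unit 4A 263/1,059 × $3,136,700 = 778,991.60.
After rounding ($5): Unit PH2 $947,820; Unit 2C $479,835; Unit 3B $195,490; Unit 2B $734,560; Unit 4A $778,990. Sum = $3,136,695.
Difference $3,136,700 − $3,136,695 = +$5 applied to largest days (Unit PH2): Unit PH2 becomes $947,825.

Unit PH2: $947,825 | Unit 2C: $479,835 | Unit 3B: $195,490 | Unit 2B: $734,560 | Unit 4A: $778,990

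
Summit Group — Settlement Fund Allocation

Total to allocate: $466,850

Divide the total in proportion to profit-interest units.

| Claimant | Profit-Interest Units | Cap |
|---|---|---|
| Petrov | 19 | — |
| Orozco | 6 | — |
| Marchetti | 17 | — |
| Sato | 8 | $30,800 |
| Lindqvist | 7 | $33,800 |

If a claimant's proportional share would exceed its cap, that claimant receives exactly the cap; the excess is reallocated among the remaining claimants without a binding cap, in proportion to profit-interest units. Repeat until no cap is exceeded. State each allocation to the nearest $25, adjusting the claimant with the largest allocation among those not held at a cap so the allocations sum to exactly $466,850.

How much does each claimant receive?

Profit-interest units total: 57.
Unconstrained shares: Petrov 155,616.67; Orozco 49,142.11; Marchetti 139,235.96; Sato 65,522.81; Lindqvist 57,332.46.
Cap binds for Sato ($30,800), Lindqvist ($33,800); residual $402,250 reallocated over remaining profit-interest units 42.
Remaining shares: Petrov 181,970.24 → $181,975; Orozco 57,464.29 → $57,475; Marchetti 162,815.48 → $162,825.
Rounding difference −$25 applied to Petrov → $181,950.

Petrov: $181,950 · Orozco: $57,475 · Marchetti: $162,825 · Sato: $30,800 · Lindqvist: $33,800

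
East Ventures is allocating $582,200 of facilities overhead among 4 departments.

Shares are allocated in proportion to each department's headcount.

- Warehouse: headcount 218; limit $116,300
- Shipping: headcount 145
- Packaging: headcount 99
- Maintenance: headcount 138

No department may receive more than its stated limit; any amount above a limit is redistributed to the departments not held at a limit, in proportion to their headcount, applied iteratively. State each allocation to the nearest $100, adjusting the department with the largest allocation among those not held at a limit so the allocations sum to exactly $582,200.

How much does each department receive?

Combined headcount = 600.
Pro-rata shares before constraints: Warehouse 211,532.67; Shipping 140,698.33; Packaging 96,063.00; Maintenance 133,906.00.
Capped: Warehouse ($116,300); remaining pool $465,900 reallocated over remaining headcount 382.
Shares after redistribution: Shipping 176,846.86 → $176,800; Packaging 120,743.72 → $120,700; Maintenance 168,309.42 → $168,300.
Rounding difference +$100 applied to Shipping → $176,900.

Warehouse: $116,300; Shipping: $176,900; Packaging: $120,700; Maintenance: $168,300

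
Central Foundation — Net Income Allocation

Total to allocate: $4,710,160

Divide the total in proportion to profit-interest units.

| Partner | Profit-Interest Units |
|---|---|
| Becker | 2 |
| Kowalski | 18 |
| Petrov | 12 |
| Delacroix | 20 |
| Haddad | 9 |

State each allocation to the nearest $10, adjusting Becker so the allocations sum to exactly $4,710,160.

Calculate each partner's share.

Sum of profit-interest units: 61.
Unrounded shares: Becker 2/61 × $4,710,160 = 154,431.48; Kowalski 18/61 × $4,710,160 = 1,389,883.28; Petrov 12/61 × $4,710,160 = 926,588.85; Delacroix 20/61 × $4,710,160 = 1,544,314.75; Haddad 9/61 × $4,710,160 = 694,941.64.
At nearest $10: Becker $154,430; Kowalski $1,389,880; Petrov $926,590; Delacroix $1,544,310; Haddad $694,940. Sum = $4,710,150.
Difference $4,710,160 − $4,710,150 = +$10 applied to Becker: Becker becomes $154,440.

Becker: $154,440 | Kowalski: $1,389,880 | Petrov: $926,590 | Delacroix: $1,544,310 | Haddad: $694,940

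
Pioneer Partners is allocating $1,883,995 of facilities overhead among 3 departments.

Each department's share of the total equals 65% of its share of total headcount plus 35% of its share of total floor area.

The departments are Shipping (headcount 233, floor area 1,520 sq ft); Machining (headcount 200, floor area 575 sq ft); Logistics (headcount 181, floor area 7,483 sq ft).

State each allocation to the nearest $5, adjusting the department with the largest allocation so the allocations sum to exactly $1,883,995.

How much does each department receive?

Shipping: $569,355 | Machining: $438,475 | Logistics: $876,165

Headcount total 614; floor area total 9,578.
Combined weights (65% headcount + 35% floor area): Shipping 0.3022; Machining 0.2327; Logistics 0.4651.
Proportional shares: Shipping 569,353.07; Machining 438,477.37; Logistics 876,164.55.
At nearest $5: Shipping $569,355; Machining $438,475; Logistics $876,165. Sum = $1,883,995.
Rounded total matches; no reconciliation needed.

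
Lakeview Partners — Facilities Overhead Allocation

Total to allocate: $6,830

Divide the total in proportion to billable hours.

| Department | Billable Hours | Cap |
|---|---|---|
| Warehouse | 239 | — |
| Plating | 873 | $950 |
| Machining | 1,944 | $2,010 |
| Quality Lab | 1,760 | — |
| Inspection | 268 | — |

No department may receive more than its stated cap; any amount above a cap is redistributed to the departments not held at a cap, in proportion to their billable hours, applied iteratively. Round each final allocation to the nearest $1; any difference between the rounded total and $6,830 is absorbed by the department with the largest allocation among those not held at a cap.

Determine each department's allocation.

Total billable hours = 5,084.
Pro-rata shares before constraints: Warehouse 321.08; Plating 1,172.81; Machining 2,611.63; Quality Lab 2,364.44; Inspection 360.04.
Cap binds for Plating ($950), Machining ($2,010); residual $3,870 reallocated over remaining billable hours 2,267.
Shares after redistribution: Warehouse 408.00 → $408; Quality Lab 3,004.499 → $3,004; Inspection 457.503 → $458.

Warehouse: $408 · Plating: $950 · Machining: $2,010 · Quality Lab: $3,004 · Inspection: $458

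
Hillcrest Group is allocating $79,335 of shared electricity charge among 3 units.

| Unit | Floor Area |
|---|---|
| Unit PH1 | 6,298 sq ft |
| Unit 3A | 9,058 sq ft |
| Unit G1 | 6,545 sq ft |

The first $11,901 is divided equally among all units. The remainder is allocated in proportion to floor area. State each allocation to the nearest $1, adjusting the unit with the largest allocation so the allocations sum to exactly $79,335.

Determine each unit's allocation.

Unit PH1: $23,359; Unit 3A: $31,857; Unit G1: $24,119

Equal tier: $11,901 ÷ 3 = $3,967 apiece.
Remainder $67,434 by floor area (total 21,901): Unit PH1 19,391.78 → $19,392; Unit 3A 27,889.92 → $27,890; Unit G1 20,152.30 → $20,152.
Totals: Unit PH1 $3,967 + $19,392 = $23,359; Unit 3A $3,967 + $27,890 = $31,857; Unit G1 $3,967 + $20,152 = $24,119.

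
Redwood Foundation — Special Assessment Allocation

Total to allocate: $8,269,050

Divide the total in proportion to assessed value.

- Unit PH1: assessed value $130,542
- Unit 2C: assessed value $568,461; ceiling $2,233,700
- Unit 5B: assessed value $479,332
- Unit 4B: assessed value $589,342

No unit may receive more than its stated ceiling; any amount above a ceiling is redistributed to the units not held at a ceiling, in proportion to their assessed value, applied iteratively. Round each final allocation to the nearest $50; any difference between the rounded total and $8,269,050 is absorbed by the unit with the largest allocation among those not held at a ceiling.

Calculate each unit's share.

Assessed value total: 1,767,677.
Pro-rata shares before constraints: Unit PH1 610,664.92; Unit 2C 2,659,214.57; Unit 5B 2,242,276.32; Unit 4B 2,756,894.20.
Cap binds for Unit 2C ($2,233,700); balance $6,035,350 reallocated over remaining assessed value 1,199,216.
Redistributed shares: Unit PH1 656,984.78 → $657,000; Unit 5B 2,412,356.39 → $2,412,350; Unit 4B 2,966,008.83 → $2,966,000.

Unit PH1: $657,000 | Unit 2C: $2,233,700 | Unit 5B: $2,412,350 | Unit 4B: $2,966,000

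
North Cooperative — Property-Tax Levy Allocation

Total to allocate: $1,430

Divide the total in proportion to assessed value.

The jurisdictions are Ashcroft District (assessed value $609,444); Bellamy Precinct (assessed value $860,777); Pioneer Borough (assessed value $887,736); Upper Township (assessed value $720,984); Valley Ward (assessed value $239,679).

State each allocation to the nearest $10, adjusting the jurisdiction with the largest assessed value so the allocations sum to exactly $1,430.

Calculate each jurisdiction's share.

Ashcroft District: $260 | Bellamy Precinct: $370 | Pioneer Borough: $390 | Upper Township: $310 | Valley Ward: $100

Sum of assessed value: 609,444 + 860,777 + 887,736 + 720,984 + 239,679 = 3,318,620.
Raw shares: Ashcroft District 262.61; Bellamy Precinct 370.91; Pioneer Borough 382.53; Upper Township 310.67; Valley Ward 103.28.
Rounded to nearest $10: Ashcroft District $260; Bellamy Precinct $370; Pioneer Borough $380; Upper Township $310; Valley Ward $100. Sum = $1,420.
Difference $1,430 − $1,420 = +$10 applied to largest assessed value (Pioneer Borough): Pioneer Borough becomes $390.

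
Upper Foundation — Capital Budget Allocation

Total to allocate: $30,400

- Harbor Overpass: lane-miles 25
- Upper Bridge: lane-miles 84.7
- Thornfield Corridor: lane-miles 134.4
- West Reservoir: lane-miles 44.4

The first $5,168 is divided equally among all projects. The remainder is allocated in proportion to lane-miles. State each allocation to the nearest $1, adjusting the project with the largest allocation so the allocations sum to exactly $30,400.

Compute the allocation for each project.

Harbor Overpass: $3,478; Upper Bridge: $8,700; Thornfield Corridor: $13,047; West Reservoir: $5,175

First tranche $5,168 split equally: $1,292 each.
Remainder $25,232 by lane-miles (total 288.5): Harbor Overpass 2,186.48 → $2,186; Upper Bridge 7,407.80 → $7,408; Thornfield Corridor 11,754.53 → $11,755; West Reservoir 3,883.19 → $3,883.
Totals: Harbor Overpass $1,292 + $2,186 = $3,478; Upper Bridge $1,292 + $7,408 = $8,700; Thornfield Corridor $1,292 + $11,755 = $13,047; West Reservoir $1,292 + $3,883 = $5,175.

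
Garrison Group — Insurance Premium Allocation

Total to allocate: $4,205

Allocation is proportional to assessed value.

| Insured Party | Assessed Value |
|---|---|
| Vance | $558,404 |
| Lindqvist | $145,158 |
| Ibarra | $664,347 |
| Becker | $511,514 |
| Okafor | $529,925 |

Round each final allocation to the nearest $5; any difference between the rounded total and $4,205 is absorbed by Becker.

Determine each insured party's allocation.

Assessed value total: 2,409,348.
Unrounded shares: Vance 558,404/2,409,348 × $4,205 = 974.57; Lindqvist 145,158/2,409,348 × $4,205 = 253.34; Ibarra 664,347/2,409,348 × $4,205 = 1,159.48; Becker 511,514/2,409,348 × $4,205 = 892.74; Okafor 529,925/2,409,348 × $4,205 = 924.87.
At nearest $5: Vance $975; Lindqvist $255; Ibarra $1,160; Becker $895; Okafor $925. Sum = $4,210.
Difference $4,205 − $4,210 = −$5 applied to Becker: Becker becomes $890.

Vance: $975; Lindqvist: $255; Ibarra: $1,160; Becker: $890; Okafor: $925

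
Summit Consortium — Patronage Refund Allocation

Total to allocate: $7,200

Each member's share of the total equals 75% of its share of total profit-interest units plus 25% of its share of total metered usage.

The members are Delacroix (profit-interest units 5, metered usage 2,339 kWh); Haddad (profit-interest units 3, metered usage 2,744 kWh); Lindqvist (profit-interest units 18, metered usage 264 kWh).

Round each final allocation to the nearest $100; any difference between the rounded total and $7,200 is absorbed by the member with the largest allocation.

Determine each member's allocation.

Delacroix: $1,800; Haddad: $1,500; Lindqvist: $3,900

Totals — profit-interest units 26, metered usage 5,347.
Combined weights (75% profit-interest units + 25% metered usage): Delacroix 0.2536; Haddad 0.2148; Lindqvist 0.5316.
Raw shares: Delacroix 1,825.86; Haddad 1,546.81; Lindqvist 3,827.33.
After rounding ($100): Delacroix $1,800; Haddad $1,500; Lindqvist $3,800. Sum = $7,100.
Difference $7,200 − $7,100 = +$100 applied to largest allocation (Lindqvist): Lindqvist becomes $3,900.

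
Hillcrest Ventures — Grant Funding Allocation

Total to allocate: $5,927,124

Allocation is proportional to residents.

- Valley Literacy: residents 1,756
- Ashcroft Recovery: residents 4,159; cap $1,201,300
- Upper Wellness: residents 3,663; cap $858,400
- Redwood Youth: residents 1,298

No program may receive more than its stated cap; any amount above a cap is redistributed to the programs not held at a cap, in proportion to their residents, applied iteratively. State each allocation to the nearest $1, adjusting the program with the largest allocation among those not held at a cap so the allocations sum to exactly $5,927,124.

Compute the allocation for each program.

Valley Literacy: $2,223,705 | Ashcroft Recovery: $1,201,300 | Upper Wellness: $858,400 | Redwood Youth: $1,643,719

Total residents = 10,876.
Proportional shares (ignoring caps): Valley Literacy 956,972.21; Ashcroft Recovery 2,266,541.81; Upper Wellness 1,996,235.31; Redwood Youth 707,374.67.
Held at cap: Ashcroft Recovery ($1,201,300), Upper Wellness ($858,400); remaining pool $3,867,424 reallocated over remaining residents 3,054.
Redistributed shares: Valley Literacy 2,223,705.48 → $2,223,705; Redwood Youth 1,643,718.52 → $1,643,719.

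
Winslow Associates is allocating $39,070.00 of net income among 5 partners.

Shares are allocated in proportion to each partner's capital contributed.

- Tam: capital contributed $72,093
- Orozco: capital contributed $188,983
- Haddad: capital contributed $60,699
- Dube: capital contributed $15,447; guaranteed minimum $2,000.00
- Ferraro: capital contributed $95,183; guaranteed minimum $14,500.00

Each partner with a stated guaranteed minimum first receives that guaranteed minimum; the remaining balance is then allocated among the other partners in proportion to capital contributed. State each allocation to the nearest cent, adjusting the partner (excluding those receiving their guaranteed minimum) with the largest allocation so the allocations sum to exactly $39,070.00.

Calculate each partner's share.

Tam: $5,056.76; Orozco: $13,255.68; Haddad: $4,257.56; Dube: $2,000.00; Ferraro: $14,500.00

Fund the minimums — Dube $2,000.00; Ferraro $14,500.00. Residual $22,570.00.
Residual split over remaining capital contributed 321,775: Tam 5,056.7602 → $5,056.76; Orozco 13,255.6796 → $13,255.68; Haddad 4,257.5602 → $4,257.56.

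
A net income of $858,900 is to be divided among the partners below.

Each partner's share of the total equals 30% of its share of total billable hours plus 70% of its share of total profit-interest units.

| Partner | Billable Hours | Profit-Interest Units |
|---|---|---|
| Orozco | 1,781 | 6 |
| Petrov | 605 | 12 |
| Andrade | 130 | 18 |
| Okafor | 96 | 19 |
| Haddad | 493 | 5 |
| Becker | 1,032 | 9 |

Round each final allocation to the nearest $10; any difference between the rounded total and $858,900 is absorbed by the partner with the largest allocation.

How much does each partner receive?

Orozco: $163,210 · Petrov: $142,240 · Andrade: $164,940 · Okafor: $171,540 · Haddad: $74,270 · Becker: $142,700

Billable hours total 4,137; profit-interest units total 69.
Blended shares (30% billable hours + 70% profit-interest units): Orozco 0.1900; Petrov 0.1656; Andrade 0.1920; Okafor 0.1997; Haddad 0.0865; Becker 0.1661.
Unrounded shares: Orozco 163,209.14; Petrov 142,243.72; Andrade 164,939.56; Okafor 171,535.38; Haddad 74,273.53; Becker 142,698.66.
Rounded to nearest $10: Orozco $163,210; Petrov $142,240; Andrade $164,940; Okafor $171,540; Haddad $74,270; Becker $142,700. Sum = $858,900.
Rounded total matches; no reconciliation needed.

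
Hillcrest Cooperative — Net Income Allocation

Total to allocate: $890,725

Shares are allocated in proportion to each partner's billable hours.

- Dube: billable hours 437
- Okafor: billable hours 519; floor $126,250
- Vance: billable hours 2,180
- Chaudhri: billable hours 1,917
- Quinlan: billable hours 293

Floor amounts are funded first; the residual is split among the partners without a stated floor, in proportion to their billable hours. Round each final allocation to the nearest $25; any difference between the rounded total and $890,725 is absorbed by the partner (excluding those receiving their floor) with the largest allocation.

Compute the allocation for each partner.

Dube: $69,200 · Okafor: $126,250 · Vance: $345,275 · Chaudhri: $303,600 · Quinlan: $46,400

Minimums first: Okafor $126,250. Residual $764,475.
Residual split over remaining billable hours 4,827: Dube 69,209.77 → $69,200; Vance 345,256.99 → $345,250; Chaudhri 303,604.43 → $303,600; Quinlan 46,403.81 → $46,400.
Rounding difference +$25 applied to Vance → $345,275.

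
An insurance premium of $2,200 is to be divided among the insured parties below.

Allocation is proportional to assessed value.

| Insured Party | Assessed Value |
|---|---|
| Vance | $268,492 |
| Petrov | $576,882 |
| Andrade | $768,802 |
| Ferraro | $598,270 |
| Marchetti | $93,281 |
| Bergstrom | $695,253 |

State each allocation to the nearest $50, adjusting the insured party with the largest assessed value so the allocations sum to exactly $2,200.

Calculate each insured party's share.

Vance: $200 | Petrov: $400 | Andrade: $600 | Ferraro: $450 | Marchetti: $50 | Bergstrom: $500

Sum of assessed value: 3,000,980.
Raw shares: Vance 268,492/3,000,980 × $2,200 = 196.83; Petrov 576,882/3,000,980 × $2,200 = 422.91; Andrade 768,802/3,000,980 × $2,200 = 563.60; Ferraro 598,270/3,000,980 × $2,200 = 438.59; Marchetti 93,281/3,000,980 × $2,200 = 68.38; Bergstrom 695,253/3,000,980 × $2,200 = 509.69.
At nearest $50: Vance $200; Petrov $400; Andrade $550; Ferraro $450; Marchetti $50; Bergstrom $500. Sum = $2,150.
Difference $2,200 − $2,150 = +$50 applied to largest assessed value (Andrade): Andrade becomes $600.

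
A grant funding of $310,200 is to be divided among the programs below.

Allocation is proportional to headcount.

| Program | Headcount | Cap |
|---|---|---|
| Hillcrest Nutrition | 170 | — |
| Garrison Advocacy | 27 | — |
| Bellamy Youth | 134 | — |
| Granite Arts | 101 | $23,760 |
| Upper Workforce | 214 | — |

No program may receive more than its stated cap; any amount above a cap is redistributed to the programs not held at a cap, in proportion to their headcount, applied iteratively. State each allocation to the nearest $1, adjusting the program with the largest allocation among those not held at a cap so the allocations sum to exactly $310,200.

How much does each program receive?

Total headcount = 646.
Pro-rata shares before constraints: Hillcrest Nutrition 81,631.58; Garrison Advocacy 12,965.02; Bellamy Youth 64,344.89; Granite Arts 48,498.76; Upper Workforce 102,759.75.
Capped: Granite Arts ($23,760); remaining pool $286,440 reallocated over remaining headcount 545.
Remaining shares: Hillcrest Nutrition 89,348.26 → $89,348; Garrison Advocacy 14,190.61 → $14,191; Bellamy Youth 70,427.45 → $70,427; Upper Workforce 112,473.69 → $112,474.

Hillcrest Nutrition: $89,348 | Garrison Advocacy: $14,191 | Bellamy Youth: $70,427 | Granite Arts: $23,760 | Upper Workforce: $112,474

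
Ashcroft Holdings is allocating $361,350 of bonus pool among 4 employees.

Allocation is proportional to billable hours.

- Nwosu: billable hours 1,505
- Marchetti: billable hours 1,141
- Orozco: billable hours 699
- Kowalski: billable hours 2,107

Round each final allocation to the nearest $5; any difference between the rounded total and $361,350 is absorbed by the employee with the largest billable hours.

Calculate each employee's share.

Sum of billable hours: 1,505 + 1,141 + 699 + 2,107 = 5,452.
Pro-rata amounts: Nwosu 99,749.04; Marchetti 75,623.69; Orozco 46,328.62; Kowalski 139,648.65.
After rounding ($5): Nwosu $99,750; Marchetti $75,625; Orozco $46,330; Kowalski $139,650. Sum = $361,355.
Difference $361,350 − $361,355 = −$5 applied to largest billable hours (Kowalski): Kowalski becomes $139,645.

Nwosu: $99,750 | Marchetti: $75,625 | Orozco: $46,330 | Kowalski: $139,645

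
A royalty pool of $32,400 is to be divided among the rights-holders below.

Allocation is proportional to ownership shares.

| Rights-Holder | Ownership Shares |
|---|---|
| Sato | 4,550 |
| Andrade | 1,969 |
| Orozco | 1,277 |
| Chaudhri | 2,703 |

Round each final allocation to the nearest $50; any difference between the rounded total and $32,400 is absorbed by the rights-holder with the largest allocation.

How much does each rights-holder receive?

Sato: $14,000 · Andrade: $6,100 · Orozco: $3,950 · Chaudhri: $8,350

Sum of ownership shares: 10,499.
Raw shares: Sato 4,550/10,499 × $32,400 = 14,041.34; Andrade 1,969/10,499 × $32,400 = 6,076.35; Orozco 1,277/10,499 × $32,400 = 3,940.83; Chaudhri 2,703/10,499 × $32,400 = 8,341.48.
At nearest $50: Sato $14,050; Andrade $6,100; Orozco $3,950; Chaudhri $8,350. Sum = $32,450.
Difference $32,400 − $32,450 = −$50 applied to largest allocation (Sato): Sato becomes $14,000.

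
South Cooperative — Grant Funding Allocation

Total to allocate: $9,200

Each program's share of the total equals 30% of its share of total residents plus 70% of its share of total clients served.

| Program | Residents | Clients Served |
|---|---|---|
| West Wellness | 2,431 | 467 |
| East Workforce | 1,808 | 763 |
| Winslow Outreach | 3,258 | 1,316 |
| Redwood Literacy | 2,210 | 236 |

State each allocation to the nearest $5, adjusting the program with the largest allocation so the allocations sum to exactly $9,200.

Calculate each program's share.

Totals — residents 9,707, clients served 2,782.
Blended shares (30% residents + 70% clients served): West Wellness 0.1926; East Workforce 0.2479; Winslow Outreach 0.4318; Redwood Literacy 0.1277.
Raw shares: West Wellness 1,772.26; East Workforce 2,280.32; Winslow Outreach 3,972.73; Redwood Literacy 1,174.68.
Rounded to nearest $5: West Wellness $1,770; East Workforce $2,280; Winslow Outreach $3,975; Redwood Literacy $1,175. Sum = $9,200.
Sum already equals the total — no adjustment.

West Wellness: $1,770 · East Workforce: $2,280 · Winslow Outreach: $3,975 · Redwood Literacy: $1,175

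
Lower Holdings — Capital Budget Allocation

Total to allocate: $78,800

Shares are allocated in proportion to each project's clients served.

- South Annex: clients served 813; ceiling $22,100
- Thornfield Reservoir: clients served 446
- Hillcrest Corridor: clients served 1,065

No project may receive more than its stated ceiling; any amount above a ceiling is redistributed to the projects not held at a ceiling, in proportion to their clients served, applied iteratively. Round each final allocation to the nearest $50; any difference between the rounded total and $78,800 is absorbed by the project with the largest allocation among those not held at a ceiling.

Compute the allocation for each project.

South Annex: $22,100 | Thornfield Reservoir: $16,750 | Hillcrest Corridor: $39,950

Combined clients served = 2,324.
Unconstrained shares: South Annex 27,566.44; Thornfield Reservoir 15,122.55; Hillcrest Corridor 36,111.02.
Cap binds for South Annex ($22,100); balance $56,700 reallocated over remaining clients served 1,511.
Shares after redistribution: Thornfield Reservoir 16,736.07 → $16,750; Hillcrest Corridor 39,963.93 → $39,950.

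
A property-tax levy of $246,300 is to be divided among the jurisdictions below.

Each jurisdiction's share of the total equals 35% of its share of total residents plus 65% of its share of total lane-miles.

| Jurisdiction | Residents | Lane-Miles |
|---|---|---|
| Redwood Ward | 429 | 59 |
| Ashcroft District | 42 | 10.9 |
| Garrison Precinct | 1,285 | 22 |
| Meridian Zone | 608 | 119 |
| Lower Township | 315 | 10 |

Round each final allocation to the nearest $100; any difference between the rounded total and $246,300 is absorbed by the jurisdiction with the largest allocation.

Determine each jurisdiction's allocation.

Totals — residents 2,679, lane-miles 220.9.
Composite weights (35% residents + 65% lane-miles): Redwood Ward 0.2297; Ashcroft District 0.0376; Garrison Precinct 0.2326; Meridian Zone 0.4296; Lower Township 0.0706.
Raw shares: Redwood Ward 56,564.03; Ashcroft District 9,251.14; Garrison Precinct 57,293.07; Meridian Zone 105,808.28; Lower Township 17,383.48.
At nearest $100: Redwood Ward $56,600; Ashcroft District $9,300; Garrison Precinct $57,300; Meridian Zone $105,800; Lower Township $17,400. Sum = $246,400.
Difference $246,300 − $246,400 = −$100 applied to largest allocation (Meridian Zone): Meridian Zone becomes $105,700.

Redwood Ward: $56,600 | Ashcroft District: $9,300 | Garrison Precinct: $57,300 | Meridian Zone: $105,700 | Lower Township: $17,400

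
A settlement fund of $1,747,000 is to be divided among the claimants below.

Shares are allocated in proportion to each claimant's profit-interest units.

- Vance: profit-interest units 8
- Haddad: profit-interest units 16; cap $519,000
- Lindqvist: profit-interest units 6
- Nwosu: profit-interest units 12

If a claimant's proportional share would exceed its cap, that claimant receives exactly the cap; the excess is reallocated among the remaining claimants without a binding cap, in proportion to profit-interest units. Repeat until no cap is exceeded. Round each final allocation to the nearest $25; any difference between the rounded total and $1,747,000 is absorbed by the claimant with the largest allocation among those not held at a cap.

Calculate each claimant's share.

Profit-interest units total: 42.
Pro-rata shares before constraints: Vance 332,761.90; Haddad 665,523.81; Lindqvist 249,571.43; Nwosu 499,142.86.
Held at cap: Haddad ($519,000); residual $1,228,000 reallocated over remaining profit-interest units 26.
Remaining shares: Vance 377,846.15 → $377,850; Lindqvist 283,384.62 → $283,375; Nwosu 566,769.23 → $566,775.

Vance: $377,850 · Haddad: $519,000 · Lindqvist: $283,375 · Nwosu: $566,775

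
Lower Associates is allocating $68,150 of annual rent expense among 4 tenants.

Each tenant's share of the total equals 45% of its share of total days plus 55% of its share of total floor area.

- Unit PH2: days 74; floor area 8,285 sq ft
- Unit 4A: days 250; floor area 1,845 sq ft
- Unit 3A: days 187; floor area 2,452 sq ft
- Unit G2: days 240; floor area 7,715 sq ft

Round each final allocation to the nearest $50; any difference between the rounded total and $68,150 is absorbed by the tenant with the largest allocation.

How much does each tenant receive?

Totals — days 751, floor area 20,297.
Blended shares (45% days + 55% floor area): Unit PH2 0.2688; Unit 4A 0.1998; Unit 3A 0.1785; Unit G2 0.3529.
Proportional shares: Unit PH2 18,321.75; Unit 4A 13,616.05; Unit 3A 12,164.36; Unit G2 24,047.83.
After rounding ($50): Unit PH2 $18,300; Unit 4A $13,600; Unit 3A $12,150; Unit G2 $24,050. Sum = $68,100.
Difference $68,150 − $68,100 = +$50 applied to largest allocation (Unit G2): Unit G2 becomes $24,100.

Unit PH2: $18,300 · Unit 4A: $13,600 · Unit 3A: $12,150 · Unit G2: $24,100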